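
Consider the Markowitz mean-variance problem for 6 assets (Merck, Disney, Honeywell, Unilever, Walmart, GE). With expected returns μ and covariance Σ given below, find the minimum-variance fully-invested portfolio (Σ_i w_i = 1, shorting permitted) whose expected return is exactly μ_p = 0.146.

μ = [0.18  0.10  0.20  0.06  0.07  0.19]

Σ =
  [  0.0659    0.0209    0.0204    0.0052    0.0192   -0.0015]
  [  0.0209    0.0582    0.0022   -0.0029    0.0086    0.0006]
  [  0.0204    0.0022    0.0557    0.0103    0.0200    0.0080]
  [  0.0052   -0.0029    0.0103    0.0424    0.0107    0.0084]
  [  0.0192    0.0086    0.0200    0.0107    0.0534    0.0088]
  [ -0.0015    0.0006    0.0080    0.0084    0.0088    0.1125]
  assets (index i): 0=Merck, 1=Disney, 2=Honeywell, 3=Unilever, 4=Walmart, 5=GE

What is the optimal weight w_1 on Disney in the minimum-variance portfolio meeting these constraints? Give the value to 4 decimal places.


g=Σ⁻¹μ = [1.7340  1.1339  2.9385  0.5018  -0.9491  1.5338]
h=Σ⁻¹𝟙 = [4.3043  15.2175  9.0203  19.0187  6.5016  6.2950]
a=μᵀg=1.268297  b=𝟙ᵀg=6.892875  c=𝟙ᵀh=60.357450  D=ac−b²=29.039450
λ₁=(c·0.146−b)/D = (60.357450·0.146−6.892875)/29.039450 = 0.066093
λ₂=(a−b·0.146)/D = (1.268297−6.892875·0.146)/29.039450 = 0.009020
w* = 0.066093·g + 0.009020·h:
  w_0 = 0.066093·1.7340 + 0.009020·4.3043 = 0.1534  (Merck)
  w_1 = 0.066093·1.1339 + 0.009020·15.2175 = 0.2122  (Disney)
  w_2 = 0.066093·2.9385 + 0.009020·9.0203 = 0.2756  (Honeywell)
  w_3 = 0.066093·0.5018 + 0.009020·19.0187 = 0.2047  (Unilever)
  w_4 = 0.066093·-0.9491 + 0.009020·6.5016 = -0.0041  (Walmart)
  w_5 = 0.066093·1.5338 + 0.009020·6.2950 = 0.1582  (GE)
Σw_i=1.0000  μᵀw=0.1460
σ²=wᵀΣw=λ₁·μ_p+λ₂ = 0.066093·0.146 + 0.009020 = 0.018670 ≈ 0.0187

0.2122


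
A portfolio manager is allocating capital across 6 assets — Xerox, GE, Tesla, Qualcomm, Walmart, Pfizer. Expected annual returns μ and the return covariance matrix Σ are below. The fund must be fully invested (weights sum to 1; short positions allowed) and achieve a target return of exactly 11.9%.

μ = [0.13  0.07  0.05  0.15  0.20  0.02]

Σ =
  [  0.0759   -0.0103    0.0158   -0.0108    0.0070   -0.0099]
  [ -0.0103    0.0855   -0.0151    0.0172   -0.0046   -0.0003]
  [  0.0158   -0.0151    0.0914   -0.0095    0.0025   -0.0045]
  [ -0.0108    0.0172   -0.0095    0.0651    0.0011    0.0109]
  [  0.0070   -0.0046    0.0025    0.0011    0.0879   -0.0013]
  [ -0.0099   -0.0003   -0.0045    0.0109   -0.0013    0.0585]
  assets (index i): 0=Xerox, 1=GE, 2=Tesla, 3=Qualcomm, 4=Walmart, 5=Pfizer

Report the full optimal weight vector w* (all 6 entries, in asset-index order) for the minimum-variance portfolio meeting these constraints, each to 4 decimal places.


g=Σ⁻¹μ = [1.8889  0.7757  0.5558  2.4064  2.1241  0.3071]
h=Σ⁻¹𝟙 = [15.7368  13.8483  12.4695  12.8336  10.6084  18.6319]
a=μᵀg=1.119565  b=𝟙ᵀg=8.057989  c=𝟙ᵀh=84.128398  D=ac−b²=29.256011
λ₁=(c·0.119−b)/D = (84.128398·0.119−8.057989)/29.256011 = 0.066765
λ₂=(a−b·0.119)/D = (1.119565−8.057989·0.119)/29.256011 = 0.005492
w* = 0.066765·g + 0.005492·h:
  w_0 = 0.066765·1.8889 + 0.005492·15.7368 = 0.2125  (Xerox)
  w_1 = 0.066765·0.7757 + 0.005492·13.8483 = 0.1278  (GE)
  w_2 = 0.066765·0.5558 + 0.005492·12.4695 = 0.1056  (Tesla)
  w_3 = 0.066765·2.4064 + 0.005492·12.8336 = 0.2311  (Qualcomm)
  w_4 = 0.066765·2.1241 + 0.005492·10.6084 = 0.2001  (Walmart)
  w_5 = 0.066765·0.3071 + 0.005492·18.6319 = 0.1228  (Pfizer)
Σw_i=1.0000  μᵀw=0.1190
σ²=wᵀΣw=λ₁·μ_p+λ₂ = 0.066765·0.119 + 0.005492 = 0.013437 ≈ 0.0134

0.2125  0.1278  0.1056  0.2311  0.2001  0.1228


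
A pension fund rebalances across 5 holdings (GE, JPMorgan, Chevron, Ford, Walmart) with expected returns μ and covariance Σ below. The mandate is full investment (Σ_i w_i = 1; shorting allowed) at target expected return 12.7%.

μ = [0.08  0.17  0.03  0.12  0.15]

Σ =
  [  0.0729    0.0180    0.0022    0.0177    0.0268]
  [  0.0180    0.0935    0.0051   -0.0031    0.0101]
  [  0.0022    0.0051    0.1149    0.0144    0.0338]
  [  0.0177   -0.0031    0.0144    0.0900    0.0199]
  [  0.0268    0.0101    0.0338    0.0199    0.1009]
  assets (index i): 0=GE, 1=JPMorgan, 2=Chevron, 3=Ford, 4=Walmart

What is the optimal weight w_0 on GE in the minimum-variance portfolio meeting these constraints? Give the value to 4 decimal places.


0.1534

p=Σ⁻¹μ = [-0.0559  1.7564  -0.3172  1.1909  1.1970]
q=Σ⁻¹𝟙 = [8.2527  8.6933  6.2122  8.0923  3.1716]
a=μᵀp=0.607066  b=𝟙ᵀp=3.771258  c=𝟙ᵀq=34.422062  D=ac−b²=6.674091
λ₁=(c·0.127−b)/D = (34.422062·0.127−3.771258)/6.674091 = 0.089951
λ₂=(a−b·0.127)/D = (0.607066−3.771258·0.127)/6.674091 = 0.019196
w* = 0.089951·p + 0.019196·q:
  w_0 = 0.089951·-0.0559 + 0.019196·8.2527 = 0.1534  (GE)
  w_1 = 0.089951·1.7564 + 0.019196·8.6933 = 0.3249  (JPMorgan)
  w_2 = 0.089951·-0.3172 + 0.019196·6.2122 = 0.0907  (Chevron)
  w_3 = 0.089951·1.1909 + 0.019196·8.0923 = 0.2625  (Ford)
  w_4 = 0.089951·1.1970 + 0.019196·3.1716 = 0.1686  (Walmart)
Σw_i=1.0000  μᵀw=0.1270
σ²=wᵀΣw=λ₁·μ_p+λ₂ = 0.089951·0.127 + 0.019196 = 0.030620 ≈ 0.0306


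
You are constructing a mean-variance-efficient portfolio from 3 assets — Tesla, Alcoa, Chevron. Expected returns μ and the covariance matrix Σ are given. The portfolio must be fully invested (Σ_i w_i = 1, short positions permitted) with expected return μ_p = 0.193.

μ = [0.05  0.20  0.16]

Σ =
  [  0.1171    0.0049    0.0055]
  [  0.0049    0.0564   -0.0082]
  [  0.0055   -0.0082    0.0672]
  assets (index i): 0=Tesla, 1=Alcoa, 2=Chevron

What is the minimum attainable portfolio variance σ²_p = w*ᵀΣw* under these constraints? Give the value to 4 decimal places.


g=Σ⁻¹μ = [0.1277  3.9497  2.8525]
h=Σ⁻¹𝟙 = [6.9371  19.5557  16.6995]
a=μᵀg=1.252724  b=𝟙ᵀg=6.929914  c=𝟙ᵀh=43.192258  D=ac−b²=6.084274
λ₁=(c·0.193−b)/D = (43.192258·0.193−6.929914)/6.084274 = 0.231119
λ₂=(a−b·0.193)/D = (1.252724−6.929914·0.193)/6.084274 = -0.013929
w* = 0.231119·g + -0.013929·h:
  w_0 = 0.231119·0.1277 + -0.013929·6.9371 = -0.0671  (Tesla)
  w_1 = 0.231119·3.9497 + -0.013929·19.5557 = 0.6405  (Alcoa)
  w_2 = 0.231119·2.8525 + -0.013929·16.6995 = 0.4266  (Chevron)
Σw_i=1.0000  μᵀw=0.1930
σ²=wᵀΣw=λ₁·μ_p+λ₂ = 0.231119·0.193 + -0.013929 = 0.030677 ≈ 0.0307

0.0307


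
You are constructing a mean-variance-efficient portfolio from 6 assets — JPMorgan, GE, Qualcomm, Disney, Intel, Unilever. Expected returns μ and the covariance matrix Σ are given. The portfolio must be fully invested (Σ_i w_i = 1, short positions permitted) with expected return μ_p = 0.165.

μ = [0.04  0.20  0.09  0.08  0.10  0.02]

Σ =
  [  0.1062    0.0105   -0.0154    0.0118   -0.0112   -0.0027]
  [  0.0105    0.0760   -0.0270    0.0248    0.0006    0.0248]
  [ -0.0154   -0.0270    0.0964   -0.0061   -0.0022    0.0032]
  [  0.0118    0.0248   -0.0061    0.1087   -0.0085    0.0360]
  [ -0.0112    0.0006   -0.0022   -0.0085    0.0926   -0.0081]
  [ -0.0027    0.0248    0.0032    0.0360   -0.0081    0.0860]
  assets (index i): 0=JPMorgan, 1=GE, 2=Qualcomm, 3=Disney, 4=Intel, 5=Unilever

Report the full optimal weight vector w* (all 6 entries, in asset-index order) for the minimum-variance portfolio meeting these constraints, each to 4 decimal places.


0.0413  0.5807  0.3243  0.0610  0.1660  -0.1733

x=Σ⁻¹μ = [0.3809  3.4554  2.0428  0.4032  1.1111  -0.8921]
y=Σ⁻¹𝟙 = [11.5432  13.5579  16.3854  4.5669  13.5135  6.8320]
a=μᵀx=1.015695  b=𝟙ᵀx=6.501348  c=𝟙ᵀy=66.398929  D=ac−b²=25.173521
λ₁=(c·0.165−b)/D = (66.398929·0.165−6.501348)/25.173521 = 0.176951
λ₂=(a−b·0.165)/D = (1.015695−6.501348·0.165)/25.173521 = -0.002265
w* = 0.176951·x + -0.002265·y:
  w_0 = 0.176951·0.3809 + -0.002265·11.5432 = 0.0413  (JPMorgan)
  w_1 = 0.176951·3.4554 + -0.002265·13.5579 = 0.5807  (GE)
  w_2 = 0.176951·2.0428 + -0.002265·16.3854 = 0.3243  (Qualcomm)
  w_3 = 0.176951·0.4032 + -0.002265·4.5669 = 0.0610  (Disney)
  w_4 = 0.176951·1.1111 + -0.002265·13.5135 = 0.1660  (Intel)
  w_5 = 0.176951·-0.8921 + -0.002265·6.8320 = -0.1733  (Unilever)
Σw_i=1.0000  μᵀw=0.1650
σ²=wᵀΣw=λ₁·μ_p+λ₂ = 0.176951·0.165 + -0.002265 = 0.026932 ≈ 0.0269


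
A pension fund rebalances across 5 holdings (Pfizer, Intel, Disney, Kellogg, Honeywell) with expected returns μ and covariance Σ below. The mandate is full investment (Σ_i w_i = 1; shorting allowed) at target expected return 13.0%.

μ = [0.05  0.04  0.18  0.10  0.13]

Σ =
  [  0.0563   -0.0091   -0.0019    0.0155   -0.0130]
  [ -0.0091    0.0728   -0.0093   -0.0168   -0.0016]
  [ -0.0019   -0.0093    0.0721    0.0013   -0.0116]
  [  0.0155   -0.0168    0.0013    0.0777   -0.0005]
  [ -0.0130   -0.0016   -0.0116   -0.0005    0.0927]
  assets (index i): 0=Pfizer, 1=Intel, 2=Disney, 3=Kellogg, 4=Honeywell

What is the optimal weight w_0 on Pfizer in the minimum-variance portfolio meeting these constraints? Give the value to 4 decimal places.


0.0851

x=Σ⁻¹μ = [1.3275  1.4438  3.0158  1.2967  1.9978]
y=Σ⁻¹𝟙 = [22.3632  22.4446  19.8320  13.0385  16.8630]
a=μᵀx=1.056368  b=𝟙ᵀx=9.081749  c=𝟙ᵀy=94.541394  D=ac−b²=17.392306
λ₁=(c·0.130−b)/D = (94.541394·0.130−9.081749)/17.392306 = 0.184486
λ₂=(a−b·0.130)/D = (1.056368−9.081749·0.130)/17.392306 = -0.007145
w* = 0.184486·x + -0.007145·y:
  w_0 = 0.184486·1.3275 + -0.007145·22.3632 = 0.0851  (Pfizer)
  w_1 = 0.184486·1.4438 + -0.007145·22.4446 = 0.1060  (Intel)
  w_2 = 0.184486·3.0158 + -0.007145·19.8320 = 0.4147  (Disney)
  w_3 = 0.184486·1.2967 + -0.007145·13.0385 = 0.1461  (Kellogg)
  w_4 = 0.184486·1.9978 + -0.007145·16.8630 = 0.2481  (Honeywell)
Σw_i=1.0000  μᵀw=0.1300
σ²=wᵀΣw=λ₁·μ_p+λ₂ = 0.184486·0.130 + -0.007145 = 0.016839 ≈ 0.0168


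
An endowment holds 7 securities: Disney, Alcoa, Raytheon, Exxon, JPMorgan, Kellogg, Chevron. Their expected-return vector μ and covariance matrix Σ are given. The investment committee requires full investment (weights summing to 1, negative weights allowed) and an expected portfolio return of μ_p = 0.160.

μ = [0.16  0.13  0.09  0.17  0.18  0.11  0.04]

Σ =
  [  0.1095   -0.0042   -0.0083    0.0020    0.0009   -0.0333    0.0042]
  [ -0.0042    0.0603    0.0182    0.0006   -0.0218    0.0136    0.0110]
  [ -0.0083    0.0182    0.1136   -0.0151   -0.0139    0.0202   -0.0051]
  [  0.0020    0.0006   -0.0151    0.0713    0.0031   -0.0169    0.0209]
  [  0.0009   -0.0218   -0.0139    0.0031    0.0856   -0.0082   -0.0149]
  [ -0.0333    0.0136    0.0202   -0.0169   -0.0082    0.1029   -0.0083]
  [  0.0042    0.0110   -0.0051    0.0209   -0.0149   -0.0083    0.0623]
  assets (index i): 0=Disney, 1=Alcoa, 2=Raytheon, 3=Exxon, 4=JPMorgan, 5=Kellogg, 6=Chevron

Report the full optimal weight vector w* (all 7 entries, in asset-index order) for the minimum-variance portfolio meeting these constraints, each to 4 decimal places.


u=Σ⁻¹μ = [2.1414  2.6185  0.9290  2.7826  3.0107  1.9431  0.1568]
v=Σ⁻¹𝟙 = [14.1616  15.7117  9.6331  13.7526  20.7900  15.5020  15.5350]
a=μᵀu=2.001621  b=𝟙ᵀu=13.582120  c=𝟙ᵀv=105.085987  D=ac−b²=25.868326
λ₁=(c·0.160−b)/D = (105.085987·0.160−13.582120)/25.868326 = 0.124926
λ₂=(a−b·0.160)/D = (2.001621−13.582120·0.160)/25.868326 = -0.006630
w* = 0.124926·u + -0.006630·v:
  w_0 = 0.124926·2.1414 + -0.006630·14.1616 = 0.1736  (Disney)
  w_1 = 0.124926·2.6185 + -0.006630·15.7117 = 0.2230  (Alcoa)
  w_2 = 0.124926·0.9290 + -0.006630·9.6331 = 0.0522  (Raytheon)
  w_3 = 0.124926·2.7826 + -0.006630·13.7526 = 0.2564  (Exxon)
  w_4 = 0.124926·3.0107 + -0.006630·20.7900 = 0.2383  (JPMorgan)
  w_5 = 0.124926·1.9431 + -0.006630·15.5020 = 0.1400  (Kellogg)
  w_6 = 0.124926·0.1568 + -0.006630·15.5350 = -0.0834  (Chevron)
Σw_i=1.0000  μᵀw=0.1600
σ²=wᵀΣw=λ₁·μ_p+λ₂ = 0.124926·0.160 + -0.006630 = 0.013358 ≈ 0.0134

0.1736  0.2230  0.0522  0.2564  0.2383  0.1400  -0.0834


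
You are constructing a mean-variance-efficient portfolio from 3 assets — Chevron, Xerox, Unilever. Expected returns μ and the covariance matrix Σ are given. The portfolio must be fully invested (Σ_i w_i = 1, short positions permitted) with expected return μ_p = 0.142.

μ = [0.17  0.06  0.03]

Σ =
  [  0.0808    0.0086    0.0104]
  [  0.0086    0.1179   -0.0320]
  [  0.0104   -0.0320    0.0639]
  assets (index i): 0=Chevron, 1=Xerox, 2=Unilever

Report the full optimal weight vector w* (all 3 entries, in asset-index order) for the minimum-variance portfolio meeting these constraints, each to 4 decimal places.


p=Σ⁻¹μ = [2.0062  0.4645  0.3756]
q=Σ⁻¹𝟙 = [8.2064  13.6193  21.1341]
a=μᵀp=0.380188  b=𝟙ᵀp=2.846275  c=𝟙ᵀq=42.959871  D=ac−b²=8.231562
λ₁=(c·0.142−b)/D = (42.959871·0.142−2.846275)/8.231562 = 0.395311
λ₂=(a−b·0.142)/D = (0.380188−2.846275·0.142)/8.231562 = -0.002914
w* = 0.395311·p + -0.002914·q:
  w_0 = 0.395311·2.0062 + -0.002914·8.2064 = 0.7692  (Chevron)
  w_1 = 0.395311·0.4645 + -0.002914·13.6193 = 0.1439  (Xerox)
  w_2 = 0.395311·0.3756 + -0.002914·21.1341 = 0.0869  (Unilever)
Σw_i=1.0000  μᵀw=0.1420
σ²=wᵀΣw=λ₁·μ_p+λ₂ = 0.395311·0.142 + -0.002914 = 0.053221 ≈ 0.0532

0.7692  0.1439  0.0869


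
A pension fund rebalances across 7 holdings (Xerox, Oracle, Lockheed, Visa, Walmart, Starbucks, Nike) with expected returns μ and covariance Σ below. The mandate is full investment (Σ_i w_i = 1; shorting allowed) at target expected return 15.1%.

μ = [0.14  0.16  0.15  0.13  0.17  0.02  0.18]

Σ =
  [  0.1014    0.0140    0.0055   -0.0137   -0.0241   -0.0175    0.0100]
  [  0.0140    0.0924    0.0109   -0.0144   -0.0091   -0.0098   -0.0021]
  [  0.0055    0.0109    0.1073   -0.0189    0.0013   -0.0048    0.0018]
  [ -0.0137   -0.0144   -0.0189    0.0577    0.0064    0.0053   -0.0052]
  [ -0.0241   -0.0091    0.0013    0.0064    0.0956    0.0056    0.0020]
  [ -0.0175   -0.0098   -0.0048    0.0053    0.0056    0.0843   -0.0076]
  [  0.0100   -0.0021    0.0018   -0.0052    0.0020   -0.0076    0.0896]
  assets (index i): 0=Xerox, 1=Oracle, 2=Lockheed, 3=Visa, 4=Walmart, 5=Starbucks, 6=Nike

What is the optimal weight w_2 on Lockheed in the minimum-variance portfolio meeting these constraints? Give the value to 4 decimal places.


0.1216

u=Σ⁻¹μ = [1.9260  2.1513  1.7052  3.6828  2.1094  0.7969  2.0444]
v=Σ⁻¹𝟙 = [15.3761  14.4477  12.1438  26.7991  12.5604  16.0035  12.1717]
a=μᵀu=2.090915  b=𝟙ᵀu=14.415976  c=𝟙ᵀv=109.502214  D=ac−b²=21.139443
λ₁=(c·0.151−b)/D = (109.502214·0.151−14.415976)/21.139443 = 0.100232
λ₂=(a−b·0.151)/D = (2.090915−14.415976·0.151)/21.139443 = -0.004063
w* = 0.100232·u + -0.004063·v:
  w_0 = 0.100232·1.9260 + -0.004063·15.3761 = 0.1306  (Xerox)
  w_1 = 0.100232·2.1513 + -0.004063·14.4477 = 0.1569  (Oracle)
  w_2 = 0.100232·1.7052 + -0.004063·12.1438 = 0.1216  (Lockheed)
  w_3 = 0.100232·3.6828 + -0.004063·26.7991 = 0.2602  (Visa)
  w_4 = 0.100232·2.1094 + -0.004063·12.5604 = 0.1604  (Walmart)
  w_5 = 0.100232·0.7969 + -0.004063·16.0035 = 0.0148  (Starbucks)
  w_6 = 0.100232·2.0444 + -0.004063·12.1717 = 0.1555  (Nike)
Σw_i=1.0000  μᵀw=0.1510
σ²=wᵀΣw=λ₁·μ_p+λ₂ = 0.100232·0.151 + -0.004063 = 0.011072 ≈ 0.0111


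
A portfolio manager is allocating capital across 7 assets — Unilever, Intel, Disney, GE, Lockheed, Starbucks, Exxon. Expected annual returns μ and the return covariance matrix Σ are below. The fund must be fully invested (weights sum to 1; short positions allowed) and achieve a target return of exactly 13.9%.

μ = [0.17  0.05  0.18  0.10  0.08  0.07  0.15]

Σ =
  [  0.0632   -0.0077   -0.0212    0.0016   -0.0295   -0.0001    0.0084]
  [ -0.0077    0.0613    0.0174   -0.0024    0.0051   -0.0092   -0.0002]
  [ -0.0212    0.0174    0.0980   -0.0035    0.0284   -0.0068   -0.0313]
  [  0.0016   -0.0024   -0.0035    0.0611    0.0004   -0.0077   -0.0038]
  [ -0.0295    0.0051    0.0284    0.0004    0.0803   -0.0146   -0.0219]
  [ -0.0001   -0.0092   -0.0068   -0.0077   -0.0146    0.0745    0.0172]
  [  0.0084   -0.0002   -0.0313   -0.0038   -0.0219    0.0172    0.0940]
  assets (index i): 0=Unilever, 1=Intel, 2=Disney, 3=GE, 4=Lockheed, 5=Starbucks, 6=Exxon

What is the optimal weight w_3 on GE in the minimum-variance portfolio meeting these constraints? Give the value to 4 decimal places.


u=Σ⁻¹μ = [4.5507  0.6308  2.9755  2.0343  2.5283  1.4016  2.5960]
v=Σ⁻¹𝟙 = [32.2792  18.3243  13.4094  20.3986  26.2643  20.6475  15.4234]
a=μᵀu=2.233956  b=𝟙ᵀu=16.717196  c=𝟙ᵀv=146.746573  D=ac−b²=48.360748
λ₁=(c·0.139−b)/D = (146.746573·0.139−16.717196)/48.360748 = 0.076107
λ₂=(a−b·0.139)/D = (2.233956−16.717196·0.139)/48.360748 = -0.001856
w* = 0.076107·u + -0.001856·v:
  w_0 = 0.076107·4.5507 + -0.001856·32.2792 = 0.2864  (Unilever)
  w_1 = 0.076107·0.6308 + -0.001856·18.3243 = 0.0140  (Intel)
  w_2 = 0.076107·2.9755 + -0.001856·13.4094 = 0.2016  (Disney)
  w_3 = 0.076107·2.0343 + -0.001856·20.3986 = 0.1170  (GE)
  w_4 = 0.076107·2.5283 + -0.001856·26.2643 = 0.1437  (Lockheed)
  w_5 = 0.076107·1.4016 + -0.001856·20.6475 = 0.0684  (Starbucks)
  w_6 = 0.076107·2.5960 + -0.001856·15.4234 = 0.1690  (Exxon)
Σw_i=1.0000  μᵀw=0.1390
σ²=wᵀΣw=λ₁·μ_p+λ₂ = 0.076107·0.139 + -0.001856 = 0.008723 ≈ 0.0087

0.1170


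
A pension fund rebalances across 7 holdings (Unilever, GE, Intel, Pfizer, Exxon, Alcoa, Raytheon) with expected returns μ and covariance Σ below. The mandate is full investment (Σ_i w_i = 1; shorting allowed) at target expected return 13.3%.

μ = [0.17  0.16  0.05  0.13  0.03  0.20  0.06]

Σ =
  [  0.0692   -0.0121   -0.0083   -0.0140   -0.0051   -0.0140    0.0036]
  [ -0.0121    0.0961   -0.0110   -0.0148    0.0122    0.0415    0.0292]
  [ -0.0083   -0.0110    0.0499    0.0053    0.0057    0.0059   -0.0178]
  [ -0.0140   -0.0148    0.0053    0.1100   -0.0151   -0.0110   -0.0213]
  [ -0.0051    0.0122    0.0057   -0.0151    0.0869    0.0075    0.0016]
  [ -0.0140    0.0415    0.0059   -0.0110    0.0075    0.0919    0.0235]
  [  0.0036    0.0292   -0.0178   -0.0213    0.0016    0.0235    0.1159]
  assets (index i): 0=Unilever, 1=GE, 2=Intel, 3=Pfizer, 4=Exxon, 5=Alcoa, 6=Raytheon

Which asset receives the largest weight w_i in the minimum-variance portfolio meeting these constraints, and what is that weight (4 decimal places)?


Unilever (0.2922)

x=Σ⁻¹μ = [3.7988  1.6330  1.5395  2.1132  0.4213  2.0904  0.1834]
y=Σ⁻¹𝟙 = [24.6328  11.8784  26.7583  16.8094  11.7477  5.8646  10.7178]
a=μᵀx=1.700488  b=𝟙ᵀx=11.779667  c=𝟙ᵀy=108.408957  D=ac−b²=45.587602
λ₁=(c·0.133−b)/D = (108.408957·0.133−11.779667)/45.587602 = 0.057882
λ₂=(a−b·0.133)/D = (1.700488−11.779667·0.133)/45.587602 = 0.002935
w* = 0.057882·x + 0.002935·y:
  w_0 = 0.057882·3.7988 + 0.002935·24.6328 = 0.2922  (Unilever)
  w_1 = 0.057882·1.6330 + 0.002935·11.8784 = 0.1294  (GE)
  w_2 = 0.057882·1.5395 + 0.002935·26.7583 = 0.1676  (Intel)
  w_3 = 0.057882·2.1132 + 0.002935·16.8094 = 0.1717  (Pfizer)
  w_4 = 0.057882·0.4213 + 0.002935·11.7477 = 0.0589  (Exxon)
  w_5 = 0.057882·2.0904 + 0.002935·5.8646 = 0.1382  (Alcoa)
  w_6 = 0.057882·0.1834 + 0.002935·10.7178 = 0.0421  (Raytheon)
Σw_i=1.0000  μᵀw=0.1330
σ²=wᵀΣw=λ₁·μ_p+λ₂ = 0.057882·0.133 + 0.002935 = 0.010633 ≈ 0.0106


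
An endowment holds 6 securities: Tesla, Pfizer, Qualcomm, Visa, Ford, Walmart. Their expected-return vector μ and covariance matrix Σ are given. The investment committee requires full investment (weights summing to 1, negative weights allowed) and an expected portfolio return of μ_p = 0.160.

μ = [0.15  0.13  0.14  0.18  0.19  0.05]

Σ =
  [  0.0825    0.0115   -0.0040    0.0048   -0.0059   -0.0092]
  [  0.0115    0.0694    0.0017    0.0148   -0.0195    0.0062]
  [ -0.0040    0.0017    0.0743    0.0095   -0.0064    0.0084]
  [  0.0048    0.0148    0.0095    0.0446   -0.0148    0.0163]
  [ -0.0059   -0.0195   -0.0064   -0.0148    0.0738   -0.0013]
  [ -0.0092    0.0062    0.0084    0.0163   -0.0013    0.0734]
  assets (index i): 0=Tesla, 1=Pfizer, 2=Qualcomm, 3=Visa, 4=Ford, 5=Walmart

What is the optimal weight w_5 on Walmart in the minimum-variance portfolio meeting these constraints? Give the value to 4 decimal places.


g=Σ⁻¹μ = [1.6520  1.8357  1.7735  4.4093  4.2231  -0.3741]
h=Σ⁻¹𝟙 = [12.3815  13.8543  12.4557  18.2352  23.0952  8.9397]
a=μᵀg=2.312089  b=𝟙ᵀg=13.519490  c=𝟙ᵀh=88.961617  D=ac−b²=22.910600
λ₁=(c·0.160−b)/D = (88.961617·0.160−13.519490)/22.910600 = 0.031181
λ₂=(a−b·0.160)/D = (2.312089−13.519490·0.160)/22.910600 = 0.006502
w* = 0.031181·g + 0.006502·h:
  w_0 = 0.031181·1.6520 + 0.006502·12.3815 = 0.1320  (Tesla)
  w_1 = 0.031181·1.8357 + 0.006502·13.8543 = 0.1473  (Pfizer)
  w_2 = 0.031181·1.7735 + 0.006502·12.4557 = 0.1363  (Qualcomm)
  w_3 = 0.031181·4.4093 + 0.006502·18.2352 = 0.2561  (Visa)
  w_4 = 0.031181·4.2231 + 0.006502·23.0952 = 0.2819  (Ford)
  w_5 = 0.031181·-0.3741 + 0.006502·8.9397 = 0.0465  (Walmart)
Σw_i=1.0000  μᵀw=0.1600
σ²=wᵀΣw=λ₁·μ_p+λ₂ = 0.031181·0.160 + 0.006502 = 0.011491 ≈ 0.0115

0.0465


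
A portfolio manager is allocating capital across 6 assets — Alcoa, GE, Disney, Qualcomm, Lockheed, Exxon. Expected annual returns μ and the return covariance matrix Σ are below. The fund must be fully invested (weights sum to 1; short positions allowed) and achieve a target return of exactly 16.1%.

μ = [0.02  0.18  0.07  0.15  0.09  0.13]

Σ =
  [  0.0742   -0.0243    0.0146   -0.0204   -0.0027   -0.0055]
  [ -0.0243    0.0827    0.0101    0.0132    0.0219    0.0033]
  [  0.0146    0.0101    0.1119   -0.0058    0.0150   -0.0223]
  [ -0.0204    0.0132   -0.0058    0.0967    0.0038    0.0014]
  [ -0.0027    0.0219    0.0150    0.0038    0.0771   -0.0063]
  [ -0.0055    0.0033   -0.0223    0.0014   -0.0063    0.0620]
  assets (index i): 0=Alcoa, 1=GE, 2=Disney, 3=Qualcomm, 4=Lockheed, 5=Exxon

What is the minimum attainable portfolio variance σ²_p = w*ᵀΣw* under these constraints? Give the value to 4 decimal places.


p=Σ⁻¹μ = [1.4056  1.9875  0.7399  1.5612  0.6281  2.4104]
q=Σ⁻¹𝟙 = [21.1079  11.7147  8.7171  13.0266  9.7772  21.2127]
a=μᵀp=1.041707  b=𝟙ᵀp=8.732594  c=𝟙ᵀq=85.556259  D=ac−b²=12.866323
λ₁=(c·0.161−b)/D = (85.556259·0.161−8.732594)/12.866323 = 0.391873
λ₂=(a−b·0.161)/D = (1.041707−8.732594·0.161)/12.866323 = -0.028310
w* = 0.391873·p + -0.028310·q:
  w_0 = 0.391873·1.4056 + -0.028310·21.1079 = -0.0467  (Alcoa)
  w_1 = 0.391873·1.9875 + -0.028310·11.7147 = 0.4472  (GE)
  w_2 = 0.391873·0.7399 + -0.028310·8.7171 = 0.0431  (Disney)
  w_3 = 0.391873·1.5612 + -0.028310·13.0266 = 0.2430  (Qualcomm)
  w_4 = 0.391873·0.6281 + -0.028310·9.7772 = -0.0307  (Lockheed)
  w_5 = 0.391873·2.4104 + -0.028310·21.2127 = 0.3440  (Exxon)
Σw_i=1.0000  μᵀw=0.1610
σ²=wᵀΣw=λ₁·μ_p+λ₂ = 0.391873·0.161 + -0.028310 = 0.034782 ≈ 0.0348

0.0348


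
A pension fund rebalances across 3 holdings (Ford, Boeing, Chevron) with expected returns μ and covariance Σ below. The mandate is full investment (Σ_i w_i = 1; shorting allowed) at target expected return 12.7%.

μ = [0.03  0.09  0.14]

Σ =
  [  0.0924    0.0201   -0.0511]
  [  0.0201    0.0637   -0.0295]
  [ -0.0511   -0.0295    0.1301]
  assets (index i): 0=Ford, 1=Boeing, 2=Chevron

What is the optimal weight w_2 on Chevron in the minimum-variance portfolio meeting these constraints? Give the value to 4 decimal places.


x=Σ⁻¹μ = [0.9402  1.9951  1.8978]
y=Σ⁻¹𝟙 = [17.0226  18.9759  18.6752]
a=μᵀx=0.473449  b=𝟙ᵀx=4.833035  c=𝟙ᵀy=54.673675  D=ac−b²=2.526973
λ₁=(c·0.127−b)/D = (54.673675·0.127−4.833035)/2.526973 = 0.835197
λ₂=(a−b·0.127)/D = (0.473449−4.833035·0.127)/2.526973 = -0.055539
w* = 0.835197·x + -0.055539·y:
  w_0 = 0.835197·0.9402 + -0.055539·17.0226 = -0.1602  (Ford)
  w_1 = 0.835197·1.9951 + -0.055539·18.9759 = 0.6124  (Boeing)
  w_2 = 0.835197·1.8978 + -0.055539·18.6752 = 0.5478  (Chevron)
Σw_i=1.0000  μᵀw=0.1270
σ²=wᵀΣw=λ₁·μ_p+λ₂ = 0.835197·0.127 + -0.055539 = 0.050531 ≈ 0.0505

0.5478


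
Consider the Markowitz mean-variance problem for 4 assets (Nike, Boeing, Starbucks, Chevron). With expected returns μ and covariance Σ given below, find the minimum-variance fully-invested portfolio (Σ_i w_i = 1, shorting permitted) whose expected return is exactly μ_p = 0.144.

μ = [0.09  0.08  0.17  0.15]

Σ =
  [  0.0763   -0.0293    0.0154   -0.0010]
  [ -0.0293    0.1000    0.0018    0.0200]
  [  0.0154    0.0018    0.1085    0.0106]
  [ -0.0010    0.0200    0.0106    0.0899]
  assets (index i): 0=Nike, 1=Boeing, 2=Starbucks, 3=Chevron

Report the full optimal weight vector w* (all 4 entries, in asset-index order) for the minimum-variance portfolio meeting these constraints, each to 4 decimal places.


0.1508  0.0680  0.3903  0.3909

u=Σ⁻¹μ = [1.2878  0.8871  1.2385  1.3395]
v=Σ⁻¹𝟙 = [17.1795  13.3993  5.8087  7.6487]
a=μᵀu=0.598332  b=𝟙ᵀu=4.752881  c=𝟙ᵀv=44.036173  D=ac−b²=3.758363
λ₁=(c·0.144−b)/D = (44.036173·0.144−4.752881)/3.758363 = 0.422612
λ₂=(a−b·0.144)/D = (0.598332−4.752881·0.144)/3.758363 = -0.022904
w* = 0.422612·u + -0.022904·v:
  w_0 = 0.422612·1.2878 + -0.022904·17.1795 = 0.1508  (Nike)
  w_1 = 0.422612·0.8871 + -0.022904·13.3993 = 0.0680  (Boeing)
  w_2 = 0.422612·1.2385 + -0.022904·5.8087 = 0.3903  (Starbucks)
  w_3 = 0.422612·1.3395 + -0.022904·7.6487 = 0.3909  (Chevron)
Σw_i=1.0000  μᵀw=0.1440
σ²=wᵀΣw=λ₁·μ_p+λ₂ = 0.422612·0.144 + -0.022904 = 0.037952 ≈ 0.0380


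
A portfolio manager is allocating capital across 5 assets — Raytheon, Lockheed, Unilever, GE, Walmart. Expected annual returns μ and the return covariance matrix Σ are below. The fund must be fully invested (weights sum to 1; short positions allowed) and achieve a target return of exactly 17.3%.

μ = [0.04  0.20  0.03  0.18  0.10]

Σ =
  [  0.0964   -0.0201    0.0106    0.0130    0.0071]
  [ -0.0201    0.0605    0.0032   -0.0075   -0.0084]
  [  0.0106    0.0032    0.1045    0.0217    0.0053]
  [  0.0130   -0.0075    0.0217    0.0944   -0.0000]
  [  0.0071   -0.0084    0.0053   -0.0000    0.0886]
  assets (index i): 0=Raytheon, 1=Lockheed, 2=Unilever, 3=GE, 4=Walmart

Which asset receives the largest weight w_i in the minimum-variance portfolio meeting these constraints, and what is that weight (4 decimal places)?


Lockheed (0.5136)

u=Σ⁻¹μ = [0.9169  4.1142  -0.4665  2.2146  1.4732]
v=Σ⁻¹𝟙 = [12.4933  23.2969  4.9811  9.5787  12.1963]
a=μᵀu=1.391459  b=𝟙ᵀu=8.252337  c=𝟙ᵀv=62.546255  D=ac−b²=18.929502
λ₁=(c·0.173−b)/D = (62.546255·0.173−8.252337)/18.929502 = 0.135670
λ₂=(a−b·0.173)/D = (1.391459−8.252337·0.173)/18.929502 = -0.001912
w* = 0.135670·u + -0.001912·v:
  w_0 = 0.135670·0.9169 + -0.001912·12.4933 = 0.1005  (Raytheon)
  w_1 = 0.135670·4.1142 + -0.001912·23.2969 = 0.5136  (Lockheed)
  w_2 = 0.135670·-0.4665 + -0.001912·4.9811 = -0.0728  (Unilever)
  w_3 = 0.135670·2.2146 + -0.001912·9.5787 = 0.2821  (GE)
  w_4 = 0.135670·1.4732 + -0.001912·12.1963 = 0.1765  (Walmart)
Σw_i=1.0000  μᵀw=0.1730
σ²=wᵀΣw=λ₁·μ_p+λ₂ = 0.135670·0.173 + -0.001912 = 0.021559 ≈ 0.0216


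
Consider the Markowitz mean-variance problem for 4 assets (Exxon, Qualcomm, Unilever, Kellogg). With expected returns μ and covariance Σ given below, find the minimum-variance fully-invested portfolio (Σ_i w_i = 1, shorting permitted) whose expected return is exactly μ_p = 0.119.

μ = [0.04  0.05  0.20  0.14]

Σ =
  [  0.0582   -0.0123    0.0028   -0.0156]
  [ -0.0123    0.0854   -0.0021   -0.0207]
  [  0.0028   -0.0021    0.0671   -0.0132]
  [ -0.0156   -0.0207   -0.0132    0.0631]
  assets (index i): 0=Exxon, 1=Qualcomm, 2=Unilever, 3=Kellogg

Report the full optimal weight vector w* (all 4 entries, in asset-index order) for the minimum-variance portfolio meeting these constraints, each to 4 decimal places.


0.2059  0.1854  0.2713  0.3374

g=Σ⁻¹μ = [2.0402  1.9813  3.7765  4.1630]
h=Σ⁻¹𝟙 = [31.3412  25.6038  21.5788  36.5097]
a=μᵀg=1.518789  b=𝟙ᵀg=11.960962  c=𝟙ᵀh=115.033498  D=ac−b²=31.647046
λ₁=(c·0.119−b)/D = (115.033498·0.119−11.960962)/31.647046 = 0.054603
λ₂=(a−b·0.119)/D = (1.518789−11.960962·0.119)/31.647046 = 0.003016
w* = 0.054603·g + 0.003016·h:
  w_0 = 0.054603·2.0402 + 0.003016·31.3412 = 0.2059  (Exxon)
  w_1 = 0.054603·1.9813 + 0.003016·25.6038 = 0.1854  (Qualcomm)
  w_2 = 0.054603·3.7765 + 0.003016·21.5788 = 0.2713  (Unilever)
  w_3 = 0.054603·4.1630 + 0.003016·36.5097 = 0.3374  (Kellogg)
Σw_i=1.0000  μᵀw=0.1190
σ²=wᵀΣw=λ₁·μ_p+λ₂ = 0.054603·0.119 + 0.003016 = 0.009513 ≈ 0.0095


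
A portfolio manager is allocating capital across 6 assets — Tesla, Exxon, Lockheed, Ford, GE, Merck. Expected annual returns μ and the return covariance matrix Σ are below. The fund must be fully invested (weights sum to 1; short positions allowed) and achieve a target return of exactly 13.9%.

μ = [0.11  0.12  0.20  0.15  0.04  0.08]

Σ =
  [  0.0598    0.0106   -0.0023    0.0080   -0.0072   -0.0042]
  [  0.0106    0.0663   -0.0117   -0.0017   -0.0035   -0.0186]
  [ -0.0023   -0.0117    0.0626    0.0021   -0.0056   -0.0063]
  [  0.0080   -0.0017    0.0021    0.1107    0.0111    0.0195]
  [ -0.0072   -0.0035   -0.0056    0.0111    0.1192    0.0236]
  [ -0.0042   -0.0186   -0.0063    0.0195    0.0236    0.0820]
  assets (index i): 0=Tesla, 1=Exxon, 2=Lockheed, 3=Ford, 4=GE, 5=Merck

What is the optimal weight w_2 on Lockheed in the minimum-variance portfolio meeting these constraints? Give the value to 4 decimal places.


u=Σ⁻¹μ = [1.5333  2.7721  3.9349  0.8858  0.2764  1.6950]
v=Σ⁻¹𝟙 = [15.2215  21.8143  22.7952  4.1810  7.3513  16.5642]
a=μᵀu=1.567821  b=𝟙ᵀu=11.097463  c=𝟙ᵀv=87.927532  D=ac−b²=14.700955
λ₁=(c·0.139−b)/D = (87.927532·0.139−11.097463)/14.700955 = 0.076489
λ₂=(a−b·0.139)/D = (1.567821−11.097463·0.139)/14.700955 = 0.001719
w* = 0.076489·u + 0.001719·v:
  w_0 = 0.076489·1.5333 + 0.001719·15.2215 = 0.1434  (Tesla)
  w_1 = 0.076489·2.7721 + 0.001719·21.8143 = 0.2495  (Exxon)
  w_2 = 0.076489·3.9349 + 0.001719·22.7952 = 0.3402  (Lockheed)
  w_3 = 0.076489·0.8858 + 0.001719·4.1810 = 0.0749  (Ford)
  w_4 = 0.076489·0.2764 + 0.001719·7.3513 = 0.0338  (GE)
  w_5 = 0.076489·1.6950 + 0.001719·16.5642 = 0.1581  (Merck)
Σw_i=1.0000  μᵀw=0.1390
σ²=wᵀΣw=λ₁·μ_p+λ₂ = 0.076489·0.139 + 0.001719 = 0.012351 ≈ 0.0124

0.3402


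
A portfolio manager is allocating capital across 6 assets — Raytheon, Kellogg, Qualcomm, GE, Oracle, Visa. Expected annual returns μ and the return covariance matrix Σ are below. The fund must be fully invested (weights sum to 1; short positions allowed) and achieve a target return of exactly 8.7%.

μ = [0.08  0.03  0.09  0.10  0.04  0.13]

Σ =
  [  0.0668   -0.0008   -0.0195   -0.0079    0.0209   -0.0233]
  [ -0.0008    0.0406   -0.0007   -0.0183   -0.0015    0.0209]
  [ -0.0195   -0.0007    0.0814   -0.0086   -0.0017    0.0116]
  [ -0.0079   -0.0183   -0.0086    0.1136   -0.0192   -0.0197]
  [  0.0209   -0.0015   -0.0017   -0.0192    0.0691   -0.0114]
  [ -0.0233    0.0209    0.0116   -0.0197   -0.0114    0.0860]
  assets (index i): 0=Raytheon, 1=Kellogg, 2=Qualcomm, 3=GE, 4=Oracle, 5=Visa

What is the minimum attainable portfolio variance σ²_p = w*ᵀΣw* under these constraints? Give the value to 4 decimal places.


u=Σ⁻¹μ = [2.4565  0.4231  1.5636  1.7792  0.7694  2.3730]
v=Σ⁻¹𝟙 = [23.5628  27.6780  18.5564  21.9986  17.1706  16.0977]
a=μᵀu=0.867126  b=𝟙ᵀu=9.364827  c=𝟙ᵀv=125.064111  D=ac−b²=20.746375
λ₁=(c·0.087−b)/D = (125.064111·0.087−9.364827)/20.746375 = 0.073061
λ₂=(a−b·0.087)/D = (0.867126−9.364827·0.087)/20.746375 = 0.002525
w* = 0.073061·u + 0.002525·v:
  w_0 = 0.073061·2.4565 + 0.002525·23.5628 = 0.2390  (Raytheon)
  w_1 = 0.073061·0.4231 + 0.002525·27.6780 = 0.1008  (Kellogg)
  w_2 = 0.073061·1.5636 + 0.002525·18.5564 = 0.1611  (Qualcomm)
  w_3 = 0.073061·1.7792 + 0.002525·21.9986 = 0.1855  (GE)
  w_4 = 0.073061·0.7694 + 0.002525·17.1706 = 0.0996  (Oracle)
  w_5 = 0.073061·2.3730 + 0.002525·16.0977 = 0.2140  (Visa)
Σw_i=1.0000  μᵀw=0.0870
σ²=wᵀΣw=λ₁·μ_p+λ₂ = 0.073061·0.087 + 0.002525 = 0.008881 ≈ 0.0089

0.0089


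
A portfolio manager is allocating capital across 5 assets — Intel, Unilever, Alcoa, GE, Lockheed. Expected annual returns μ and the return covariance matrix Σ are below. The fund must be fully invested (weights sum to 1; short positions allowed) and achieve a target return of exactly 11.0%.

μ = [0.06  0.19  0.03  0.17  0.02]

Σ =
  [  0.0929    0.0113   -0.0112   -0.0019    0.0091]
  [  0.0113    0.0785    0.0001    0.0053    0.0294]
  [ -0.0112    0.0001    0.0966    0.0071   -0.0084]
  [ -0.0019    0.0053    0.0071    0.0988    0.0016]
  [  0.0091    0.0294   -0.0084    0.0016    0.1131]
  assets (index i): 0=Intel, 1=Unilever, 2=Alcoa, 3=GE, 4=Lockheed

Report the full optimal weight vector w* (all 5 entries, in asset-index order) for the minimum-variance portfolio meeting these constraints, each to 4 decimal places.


g=Σ⁻¹μ = [0.4555  2.4344  0.2003  1.5925  -0.5003]
h=Σ⁻¹𝟙 = [10.7013  8.1068  11.4998  8.9591  6.6007]
a=μᵀg=0.756598  b=𝟙ᵀg=4.182412  c=𝟙ᵀh=45.867631  D=ac−b²=17.210786
λ₁=(c·0.110−b)/D = (45.867631·0.110−4.182412)/17.210786 = 0.050145
λ₂=(a−b·0.110)/D = (0.756598−4.182412·0.110)/17.210786 = 0.017229
w* = 0.050145·g + 0.017229·h:
  w_0 = 0.050145·0.4555 + 0.017229·10.7013 = 0.2072  (Intel)
  w_1 = 0.050145·2.4344 + 0.017229·8.1068 = 0.2617  (Unilever)
  w_2 = 0.050145·0.2003 + 0.017229·11.4998 = 0.2082  (Alcoa)
  w_3 = 0.050145·1.5925 + 0.017229·8.9591 = 0.2342  (GE)
  w_4 = 0.050145·-0.5003 + 0.017229·6.6007 = 0.0886  (Lockheed)
Σw_i=1.0000  μᵀw=0.1100
σ²=wᵀΣw=λ₁·μ_p+λ₂ = 0.050145·0.110 + 0.017229 = 0.022745 ≈ 0.0227

0.2072  0.2617  0.2082  0.2342  0.0886


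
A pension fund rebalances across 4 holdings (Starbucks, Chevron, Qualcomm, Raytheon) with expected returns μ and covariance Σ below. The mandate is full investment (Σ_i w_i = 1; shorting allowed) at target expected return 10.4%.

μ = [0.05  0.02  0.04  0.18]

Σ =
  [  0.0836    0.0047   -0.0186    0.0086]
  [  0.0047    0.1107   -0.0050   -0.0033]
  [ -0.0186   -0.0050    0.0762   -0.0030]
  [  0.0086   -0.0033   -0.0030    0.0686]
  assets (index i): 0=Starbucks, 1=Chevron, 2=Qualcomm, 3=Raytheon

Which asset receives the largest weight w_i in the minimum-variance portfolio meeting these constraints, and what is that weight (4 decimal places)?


p=Σ⁻¹μ = [0.4842  0.2724  0.7638  2.6097]
q=Σ⁻¹𝟙 = [13.9104  9.6621  17.7069  14.0725]
a=μᵀp=0.529957  b=𝟙ᵀp=4.130094  c=𝟙ᵀq=55.351914  D=ac−b²=12.276448
λ₁=(c·0.104−b)/D = (55.351914·0.104−4.130094)/12.276448 = 0.132490
λ₂=(a−b·0.104)/D = (0.529957−4.130094·0.104)/12.276448 = 0.008180
w* = 0.132490·p + 0.008180·q:
  w_0 = 0.132490·0.4842 + 0.008180·13.9104 = 0.1779  (Starbucks)
  w_1 = 0.132490·0.2724 + 0.008180·9.6621 = 0.1151  (Chevron)
  w_2 = 0.132490·0.7638 + 0.008180·17.7069 = 0.2460  (Qualcomm)
  w_3 = 0.132490·2.6097 + 0.008180·14.0725 = 0.4609  (Raytheon)
Σw_i=1.0000  μᵀw=0.1040
σ²=wᵀΣw=λ₁·μ_p+λ₂ = 0.132490·0.104 + 0.008180 = 0.021959 ≈ 0.0220

Raytheon (0.4609)


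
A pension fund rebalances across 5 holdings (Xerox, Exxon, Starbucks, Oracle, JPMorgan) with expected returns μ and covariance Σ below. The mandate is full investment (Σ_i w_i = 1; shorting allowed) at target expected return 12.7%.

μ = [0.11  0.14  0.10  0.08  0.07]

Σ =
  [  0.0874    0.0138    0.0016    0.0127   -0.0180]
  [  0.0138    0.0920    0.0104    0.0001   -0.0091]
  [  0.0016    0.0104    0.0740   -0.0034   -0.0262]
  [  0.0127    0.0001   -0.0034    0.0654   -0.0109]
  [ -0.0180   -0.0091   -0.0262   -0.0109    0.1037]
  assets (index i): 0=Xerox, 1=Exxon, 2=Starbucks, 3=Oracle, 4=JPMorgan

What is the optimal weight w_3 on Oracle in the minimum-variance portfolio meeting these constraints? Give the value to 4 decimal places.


p=Σ⁻¹μ = [1.1485  1.3046  1.7635  1.3527  1.5766]
q=Σ⁻¹𝟙 = [11.1039  8.8614  19.5935  17.3260  19.1197]
a=μᵀp=0.703900  b=𝟙ᵀp=7.145828  c=𝟙ᵀq=76.004416  D=ac−b²=2.436638
λ₁=(c·0.127−b)/D = (76.004416·0.127−7.145828)/2.436638 = 1.028767
λ₂=(a−b·0.127)/D = (0.703900−7.145828·0.127)/2.436638 = -0.083566
w* = 1.028767·p + -0.083566·q:
  w_0 = 1.028767·1.1485 + -0.083566·11.1039 = 0.2536  (Xerox)
  w_1 = 1.028767·1.3046 + -0.083566·8.8614 = 0.6016  (Exxon)
  w_2 = 1.028767·1.7635 + -0.083566·19.5935 = 0.1769  (Starbucks)
  w_3 = 1.028767·1.3527 + -0.083566·17.3260 = -0.0563  (Oracle)
  w_4 = 1.028767·1.5766 + -0.083566·19.1197 = 0.0242  (JPMorgan)
Σw_i=1.0000  μᵀw=0.1270
σ²=wᵀΣw=λ₁·μ_p+λ₂ = 1.028767·0.127 + -0.083566 = 0.047087 ≈ 0.0471

-0.0563


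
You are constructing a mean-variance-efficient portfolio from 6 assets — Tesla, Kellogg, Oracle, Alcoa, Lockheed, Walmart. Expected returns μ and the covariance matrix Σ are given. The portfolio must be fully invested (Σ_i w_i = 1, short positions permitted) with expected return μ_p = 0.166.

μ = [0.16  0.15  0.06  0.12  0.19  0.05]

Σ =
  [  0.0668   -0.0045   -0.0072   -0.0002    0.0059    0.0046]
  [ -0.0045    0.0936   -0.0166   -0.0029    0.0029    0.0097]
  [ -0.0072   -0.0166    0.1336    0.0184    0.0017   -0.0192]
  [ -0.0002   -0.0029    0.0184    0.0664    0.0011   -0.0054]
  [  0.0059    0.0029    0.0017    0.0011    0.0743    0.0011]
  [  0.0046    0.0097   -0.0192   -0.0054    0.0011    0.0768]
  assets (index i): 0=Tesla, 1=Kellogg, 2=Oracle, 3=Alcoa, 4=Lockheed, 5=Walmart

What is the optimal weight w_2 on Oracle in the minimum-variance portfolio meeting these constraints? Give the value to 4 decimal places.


0.0070

p=Σ⁻¹μ = [2.3477  1.7511  0.6024  1.7295  2.2552  0.5292]
q=Σ⁻¹𝟙 = [14.9051  11.7641  9.6913  13.8770  11.1835  13.8806]
a=μᵀp=1.336927  b=𝟙ᵀp=9.215035  c=𝟙ᵀq=75.301557  D=ac−b²=15.755838
λ₁=(c·0.166−b)/D = (75.301557·0.166−9.215035)/15.755838 = 0.208496
λ₂=(a−b·0.166)/D = (1.336927−9.215035·0.166)/15.755838 = -0.012235
w* = 0.208496·p + -0.012235·q:
  w_0 = 0.208496·2.3477 + -0.012235·14.9051 = 0.3071  (Tesla)
  w_1 = 0.208496·1.7511 + -0.012235·11.7641 = 0.2212  (Kellogg)
  w_2 = 0.208496·0.6024 + -0.012235·9.6913 = 0.0070  (Oracle)
  w_3 = 0.208496·1.7295 + -0.012235·13.8770 = 0.1908  (Alcoa)
  w_4 = 0.208496·2.2552 + -0.012235·11.1835 = 0.3334  (Lockheed)
  w_5 = 0.208496·0.5292 + -0.012235·13.8806 = -0.0595  (Walmart)
Σw_i=1.0000  μᵀw=0.1660
σ²=wᵀΣw=λ₁·μ_p+λ₂ = 0.208496·0.166 + -0.012235 = 0.022376 ≈ 0.0224


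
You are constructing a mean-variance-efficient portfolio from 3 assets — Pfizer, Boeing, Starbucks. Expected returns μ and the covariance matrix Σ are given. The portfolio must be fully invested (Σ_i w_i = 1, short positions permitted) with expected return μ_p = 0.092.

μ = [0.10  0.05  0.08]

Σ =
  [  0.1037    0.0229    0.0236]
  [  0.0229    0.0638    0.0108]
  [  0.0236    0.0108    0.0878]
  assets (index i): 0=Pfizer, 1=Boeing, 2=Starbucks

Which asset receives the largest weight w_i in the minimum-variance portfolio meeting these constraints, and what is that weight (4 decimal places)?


Pfizer (0.5948)

x=Σ⁻¹μ = [0.7217  0.4118  0.6665]
y=Σ⁻¹𝟙 = [4.9528  12.4529  8.5265]
a=μᵀx=0.146082  b=𝟙ᵀx=1.800041  c=𝟙ᵀy=25.932150  D=ac−b²=0.548076
λ₁=(c·0.092−b)/D = (25.932150·0.092−1.800041)/0.548076 = 1.068679
λ₂=(a−b·0.092)/D = (0.146082−1.800041·0.092)/0.548076 = -0.035619
w* = 1.068679·x + -0.035619·y:
  w_0 = 1.068679·0.7217 + -0.035619·4.9528 = 0.5948  (Pfizer)
  w_1 = 1.068679·0.4118 + -0.035619·12.4529 = -0.0034  (Boeing)
  w_2 = 1.068679·0.6665 + -0.035619·8.5265 = 0.4086  (Starbucks)
Σw_i=1.0000  μᵀw=0.0920
σ²=wᵀΣw=λ₁·μ_p+λ₂ = 1.068679·0.092 + -0.035619 = 0.062700 ≈ 0.0627
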